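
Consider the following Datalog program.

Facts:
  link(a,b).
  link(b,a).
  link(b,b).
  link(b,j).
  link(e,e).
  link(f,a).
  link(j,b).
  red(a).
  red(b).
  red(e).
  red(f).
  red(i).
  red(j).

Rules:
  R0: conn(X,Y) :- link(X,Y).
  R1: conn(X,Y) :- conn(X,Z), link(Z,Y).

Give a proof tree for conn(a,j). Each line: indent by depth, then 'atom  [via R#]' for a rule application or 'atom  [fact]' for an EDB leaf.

conn(a,j)  [via R1]
  conn(a,b)  [via R0]
    link(a,b)  [fact]
  link(b,j)  [fact]

round 1: derive conn(a,b) via R0 from link(a,b)
round 1: derive conn(b,a) via R0 from link(b,a)
round 1: derive conn(b,b) via R0 from link(b,b)
round 1: derive conn(b,j) via R0 from link(b,j)
round 1: derive conn(e,e) via R0 from link(e,e)
round 1: derive conn(f,a) via R0 from link(f,a)
round 1: derive conn(j,b) via R0 from link(j,b)
round 2: derive conn(a,a) via R1 from conn(a,b), link(b,a)
round 2: derive conn(a,j) via R1 from conn(a,b), link(b,j)
round 2: derive conn(f,b) via R1 from conn(f,a), link(a,b)
round 2: derive conn(j,a) via R1 from conn(j,b), link(b,a)
round 2: derive conn(j,j) via R1 from conn(j,b), link(b,j)
round 3: derive conn(f,j) via R1 from conn(f,b), link(b,j)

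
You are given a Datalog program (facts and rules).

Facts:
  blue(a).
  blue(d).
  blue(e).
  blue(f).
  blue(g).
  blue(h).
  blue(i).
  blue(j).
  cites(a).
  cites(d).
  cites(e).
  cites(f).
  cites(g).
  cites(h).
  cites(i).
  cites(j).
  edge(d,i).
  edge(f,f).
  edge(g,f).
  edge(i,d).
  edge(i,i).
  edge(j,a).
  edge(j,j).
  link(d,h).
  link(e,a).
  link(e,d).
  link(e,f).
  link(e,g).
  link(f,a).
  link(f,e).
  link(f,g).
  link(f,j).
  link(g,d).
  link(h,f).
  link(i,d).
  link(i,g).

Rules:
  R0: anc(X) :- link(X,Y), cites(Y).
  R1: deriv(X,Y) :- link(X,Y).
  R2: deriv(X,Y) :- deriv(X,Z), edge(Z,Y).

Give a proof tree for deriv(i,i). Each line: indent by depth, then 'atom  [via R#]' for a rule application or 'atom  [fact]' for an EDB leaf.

round 1: derive deriv(d,h) via R1 from link(d,h)
round 1: derive deriv(e,a) via R1 from link(e,a)
round 1: derive deriv(e,d) via R1 from link(e,d)
round 1: derive deriv(e,f) via R1 from link(e,f)
round 1: derive deriv(e,g) via R1 from link(e,g)
round 1: derive deriv(f,a) via R1 from link(f,a)
round 1: derive deriv(f,e) via R1 from link(f,e)
round 1: derive deriv(f,g) via R1 from link(f,g)
round 1: derive deriv(f,j) via R1 from link(f,j)
round 1: derive deriv(g,d) via R1 from link(g,d)
round 1: derive deriv(h,f) via R1 from link(h,f)
round 1: derive deriv(i,d) via R1 from link(i,d)
round 1: derive deriv(i,g) via R1 from link(i,g)
round 2: derive deriv(e,i) via R2 from deriv(e,d), edge(d,i)
round 2: derive deriv(f,f) via R2 from deriv(f,g), edge(g,f)
round 2: derive deriv(g,i) via R2 from deriv(g,d), edge(d,i)
round 2: derive deriv(i,f) via R2 from deriv(i,g), edge(g,f)
round 2: derive deriv(i,i) via R2 from deriv(i,d), edge(d,i)

deriv(i,i)  [via R2]
  deriv(i,d)  [via R1]
    link(i,d)  [fact]
  edge(d,i)  [fact]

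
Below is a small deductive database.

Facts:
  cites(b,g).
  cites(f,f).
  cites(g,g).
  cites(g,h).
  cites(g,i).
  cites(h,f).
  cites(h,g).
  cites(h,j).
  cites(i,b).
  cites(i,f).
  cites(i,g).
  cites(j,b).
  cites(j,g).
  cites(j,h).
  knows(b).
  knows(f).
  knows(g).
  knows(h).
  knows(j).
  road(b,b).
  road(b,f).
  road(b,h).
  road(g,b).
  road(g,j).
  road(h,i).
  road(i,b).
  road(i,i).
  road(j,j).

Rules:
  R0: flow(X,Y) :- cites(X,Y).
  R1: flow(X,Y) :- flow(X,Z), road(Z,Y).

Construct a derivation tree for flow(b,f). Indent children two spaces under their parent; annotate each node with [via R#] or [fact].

round 1: derive flow(b,g) via R0 from cites(b,g)
round 1: derive flow(f,f) via R0 from cites(f,f)
round 1: derive flow(g,g) via R0 from cites(g,g)
round 1: derive flow(g,h) via R0 from cites(g,h)
round 1: derive flow(g,i) via R0 from cites(g,i)
round 1: derive flow(h,f) via R0 from cites(h,f)
round 1: derive flow(h,g) via R0 from cites(h,g)
round 1: derive flow(h,j) via R0 from cites(h,j)
round 1: derive flow(i,b) via R0 from cites(i,b)
round 1: derive flow(i,f) via R0 from cites(i,f)
round 1: derive flow(i,g) via R0 from cites(i,g)
round 1: derive flow(j,b) via R0 from cites(j,b)
round 1: derive flow(j,g) via R0 from cites(j,g)
round 1: derive flow(j,h) via R0 from cites(j,h)
round 2: derive flow(b,b) via R1 from flow(b,g), road(g,b)
round 2: derive flow(b,j) via R1 from flow(b,g), road(g,j)
round 2: derive flow(g,b) via R1 from flow(g,g), road(g,b)
round 2: derive flow(g,j) via R1 from flow(g,g), road(g,j)
round 2: derive flow(h,b) via R1 from flow(h,g), road(g,b)
round 2: derive flow(i,h) via R1 from flow(i,b), road(b,h)
round 2: derive flow(i,j) via R1 from flow(i,g), road(g,j)
round 2: derive flow(j,f) via R1 from flow(j,b), road(b,f)
round 2: derive flow(j,i) via R1 from flow(j,h), road(h,i)
round 2: derive flow(j,j) via R1 from flow(j,g), road(g,j)
round 3: derive flow(b,f) via R1 from flow(b,b), road(b,f)
round 3: derive flow(b,h) via R1 from flow(b,b), road(b,h)
round 3: derive flow(g,f) via R1 from flow(g,b), road(b,f)
round 3: derive flow(h,h) via R1 from flow(h,b), road(b,h)
round 3: derive flow(i,i) via R1 from flow(i,h), road(h,i)
round 4: derive flow(b,i) via R1 from flow(b,h), road(h,i)
round 4: derive flow(h,i) via R1 from flow(h,h), road(h,i)

flow(b,f)  [via R1]
  flow(b,b)  [via R1]
    flow(b,g)  [via R0]
      cites(b,g)  [fact]
    road(g,b)  [fact]
  road(b,f)  [fact]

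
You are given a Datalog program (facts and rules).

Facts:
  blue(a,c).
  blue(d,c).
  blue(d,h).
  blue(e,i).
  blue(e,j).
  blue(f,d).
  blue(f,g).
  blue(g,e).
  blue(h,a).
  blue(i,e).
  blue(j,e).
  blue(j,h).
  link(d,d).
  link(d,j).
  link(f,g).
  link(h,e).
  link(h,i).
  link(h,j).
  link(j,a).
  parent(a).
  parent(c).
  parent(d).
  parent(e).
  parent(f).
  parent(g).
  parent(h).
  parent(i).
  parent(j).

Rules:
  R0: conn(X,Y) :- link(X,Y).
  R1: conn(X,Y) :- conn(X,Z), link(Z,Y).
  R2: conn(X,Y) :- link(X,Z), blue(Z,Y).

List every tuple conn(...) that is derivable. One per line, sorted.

conn(d,a)
conn(d,c)
conn(d,d)
conn(d,e)
conn(d,h)
conn(d,i)
conn(d,j)
conn(f,e)
conn(f,g)
conn(h,a)
conn(h,e)
conn(h,h)
conn(h,i)
conn(h,j)
conn(j,a)
conn(j,c)

round 1: derive conn(d,d) via R0 from link(d,d)
round 1: derive conn(d,j) via R0 from link(d,j)
round 1: derive conn(f,g) via R0 from link(f,g)
round 1: derive conn(h,e) via R0 from link(h,e)
round 1: derive conn(h,i) via R0 from link(h,i)
round 1: derive conn(h,j) via R0 from link(h,j)
round 1: derive conn(j,a) via R0 from link(j,a)
round 1: derive conn(d,c) via R2 from link(d,d), blue(d,c)
round 1: derive conn(d,e) via R2 from link(d,j), blue(j,e)
round 1: derive conn(d,h) via R2 from link(d,d), blue(d,h)
round 1: derive conn(f,e) via R2 from link(f,g), blue(g,e)
round 1: derive conn(h,h) via R2 from link(h,j), blue(j,h)
round 1: derive conn(j,c) via R2 from link(j,a), blue(a,c)
round 2: derive conn(d,a) via R1 from conn(d,j), link(j,a)
round 2: derive conn(d,i) via R1 from conn(d,h), link(h,i)
round 2: derive conn(h,a) via R1 from conn(h,j), link(j,a)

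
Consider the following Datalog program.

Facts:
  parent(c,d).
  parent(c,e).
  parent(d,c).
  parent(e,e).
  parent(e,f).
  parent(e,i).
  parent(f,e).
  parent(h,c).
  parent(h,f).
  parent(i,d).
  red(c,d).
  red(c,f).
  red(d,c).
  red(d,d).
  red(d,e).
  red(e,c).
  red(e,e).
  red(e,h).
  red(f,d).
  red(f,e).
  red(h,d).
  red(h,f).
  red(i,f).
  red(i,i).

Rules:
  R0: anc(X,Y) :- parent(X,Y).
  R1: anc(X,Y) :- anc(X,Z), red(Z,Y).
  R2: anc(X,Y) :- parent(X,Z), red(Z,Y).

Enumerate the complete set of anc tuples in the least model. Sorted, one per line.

anc(c,c)
anc(c,d)
anc(c,e)
anc(c,f)
anc(c,h)
anc(d,c)
anc(d,d)
anc(d,e)
anc(d,f)
anc(d,h)
anc(e,c)
anc(e,d)
anc(e,e)
anc(e,f)
anc(e,h)
anc(e,i)
anc(f,c)
anc(f,d)
anc(f,e)
anc(f,f)
anc(f,h)
anc(h,c)
anc(h,d)
anc(h,e)
anc(h,f)
anc(h,h)
anc(i,c)
anc(i,d)
anc(i,e)
anc(i,f)
anc(i,h)

round 1: derive anc(c,d) via R0 from parent(c,d)
round 1: derive anc(c,e) via R0 from parent(c,e)
round 1: derive anc(d,c) via R0 from parent(d,c)
round 1: derive anc(e,e) via R0 from parent(e,e)
round 1: derive anc(e,f) via R0 from parent(e,f)
round 1: derive anc(e,i) via R0 from parent(e,i)
round 1: derive anc(f,e) via R0 from parent(f,e)
round 1: derive anc(h,c) via R0 from parent(h,c)
round 1: derive anc(h,f) via R0 from parent(h,f)
round 1: derive anc(i,d) via R0 from parent(i,d)
round 1: derive anc(c,c) via R2 from parent(c,d), red(d,c)
round 1: derive anc(c,h) via R2 from parent(c,e), red(e,h)
round 1: derive anc(d,d) via R2 from parent(d,c), red(c,d)
round 1: derive anc(d,f) via R2 from parent(d,c), red(c,f)
round 1: derive anc(e,c) via R2 from parent(e,e), red(e,c)
round 1: derive anc(e,d) via R2 from parent(e,f), red(f,d)
round 1: derive anc(e,h) via R2 from parent(e,e), red(e,h)
round 1: derive anc(f,c) via R2 from parent(f,e), red(e,c)
round 1: derive anc(f,h) via R2 from parent(f,e), red(e,h)
round 1: derive anc(h,d) via R2 from parent(h,c), red(c,d)
round 1: derive anc(h,e) via R2 from parent(h,f), red(f,e)
round 1: derive anc(i,c) via R2 from parent(i,d), red(d,c)
round 1: derive anc(i,e) via R2 from parent(i,d), red(d,e)
round 2: derive anc(c,f) via R1 from anc(c,c), red(c,f)
round 2: derive anc(d,e) via R1 from anc(d,d), red(d,e)
round 2: derive anc(f,d) via R1 from anc(f,c), red(c,d)
round 2: derive anc(f,f) via R1 from anc(f,c), red(c,f)
round 2: derive anc(h,h) via R1 from anc(h,e), red(e,h)
round 2: derive anc(i,f) via R1 from anc(i,c), red(c,f)
round 2: derive anc(i,h) via R1 from anc(i,e), red(e,h)
round 3: derive anc(d,h) via R1 from anc(d,e), red(e,h)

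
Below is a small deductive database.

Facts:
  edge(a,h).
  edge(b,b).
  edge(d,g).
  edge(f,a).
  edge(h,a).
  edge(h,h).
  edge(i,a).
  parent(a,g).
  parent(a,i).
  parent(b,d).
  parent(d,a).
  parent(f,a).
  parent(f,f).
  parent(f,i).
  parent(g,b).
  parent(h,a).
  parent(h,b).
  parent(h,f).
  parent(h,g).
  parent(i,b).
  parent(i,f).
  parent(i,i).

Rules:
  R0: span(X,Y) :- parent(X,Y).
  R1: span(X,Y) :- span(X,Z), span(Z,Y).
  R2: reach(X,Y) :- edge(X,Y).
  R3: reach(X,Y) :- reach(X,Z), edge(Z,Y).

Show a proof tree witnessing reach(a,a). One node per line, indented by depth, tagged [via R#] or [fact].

reach(a,a)  [via R3]
  reach(a,h)  [via R2]
    edge(a,h)  [fact]
  edge(h,a)  [fact]

round 1: derive reach(a,h) via R2 from edge(a,h)
round 1: derive reach(b,b) via R2 from edge(b,b)
round 1: derive reach(d,g) via R2 from edge(d,g)
round 1: derive reach(f,a) via R2 from edge(f,a)
round 1: derive reach(h,a) via R2 from edge(h,a)
round 1: derive reach(h,h) via R2 from edge(h,h)
round 1: derive reach(i,a) via R2 from edge(i,a)
round 2: derive reach(a,a) via R3 from reach(a,h), edge(h,a)
round 2: derive reach(f,h) via R3 from reach(f,a), edge(a,h)
round 2: derive reach(i,h) via R3 from reach(i,a), edge(a,h)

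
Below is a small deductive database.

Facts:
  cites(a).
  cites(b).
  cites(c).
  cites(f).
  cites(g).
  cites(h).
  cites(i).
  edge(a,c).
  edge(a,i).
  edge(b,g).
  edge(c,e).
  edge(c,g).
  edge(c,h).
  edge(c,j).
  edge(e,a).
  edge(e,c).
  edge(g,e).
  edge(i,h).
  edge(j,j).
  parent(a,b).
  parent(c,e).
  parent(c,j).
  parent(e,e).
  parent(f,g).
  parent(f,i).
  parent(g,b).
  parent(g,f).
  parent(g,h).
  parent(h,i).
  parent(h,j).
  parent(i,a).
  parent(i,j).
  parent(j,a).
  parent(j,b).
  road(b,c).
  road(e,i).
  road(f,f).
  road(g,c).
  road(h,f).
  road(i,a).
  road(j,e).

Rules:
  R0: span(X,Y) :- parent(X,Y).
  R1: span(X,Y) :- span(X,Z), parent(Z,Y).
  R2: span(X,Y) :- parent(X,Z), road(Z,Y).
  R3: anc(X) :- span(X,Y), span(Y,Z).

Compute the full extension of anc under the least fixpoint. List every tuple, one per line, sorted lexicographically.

anc(a)
anc(c)
anc(e)
anc(f)
anc(g)
anc(h)
anc(i)
anc(j)

round 1: derive span(a,b) via R0 from parent(a,b)
round 1: derive span(c,e) via R0 from parent(c,e)
round 1: derive span(c,j) via R0 from parent(c,j)
round 1: derive span(e,e) via R0 from parent(e,e)
round 1: derive span(f,g) via R0 from parent(f,g)
round 1: derive span(f,i) via R0 from parent(f,i)
round 1: derive span(g,b) via R0 from parent(g,b)
round 1: derive span(g,f) via R0 from parent(g,f)
round 1: derive span(g,h) via R0 from parent(g,h)
round 1: derive span(h,i) via R0 from parent(h,i)
round 1: derive span(h,j) via R0 from parent(h,j)
round 1: derive span(i,a) via R0 from parent(i,a)
round 1: derive span(i,j) via R0 from parent(i,j)
round 1: derive span(j,a) via R0 from parent(j,a)
round 1: derive span(j,b) via R0 from parent(j,b)
round 1: derive span(a,c) via R2 from parent(a,b), road(b,c)
round 1: derive span(c,i) via R2 from parent(c,e), road(e,i)
round 1: derive span(e,i) via R2 from parent(e,e), road(e,i)
round 1: derive span(f,a) via R2 from parent(f,i), road(i,a)
round 1: derive span(f,c) via R2 from parent(f,g), road(g,c)
round 1: derive span(g,c) via R2 from parent(g,b), road(b,c)
round 1: derive span(h,a) via R2 from parent(h,i), road(i,a)
round 1: derive span(h,e) via R2 from parent(h,j), road(j,e)
round 1: derive span(i,e) via R2 from parent(i,j), road(j,e)
round 1: derive span(j,c) via R2 from parent(j,b), road(b,c)
round 2: derive span(a,e) via R1 from span(a,c), parent(c,e)
round 2: derive span(a,j) via R1 from span(a,c), parent(c,j)
round 2: derive span(c,a) via R1 from span(c,i), parent(i,a)
round 2: derive span(c,b) via R1 from span(c,j), parent(j,b)
round 2: derive span(e,a) via R1 from span(e,i), parent(i,a)
round 2: derive span(e,j) via R1 from span(e,i), parent(i,j)
round 2: derive span(f,b) via R1 from span(f,a), parent(a,b)
round 2: derive span(f,e) via R1 from span(f,c), parent(c,e)
round 2: derive span(f,f) via R1 from span(f,g), parent(g,f)
round 2: derive span(f,h) via R1 from span(f,g), parent(g,h)
round 2: derive span(f,j) via R1 from span(f,c), parent(c,j)
round 2: derive span(g,e) via R1 from span(g,c), parent(c,e)
round 2: derive span(g,g) via R1 from span(g,f), parent(f,g)
round 2: derive span(g,i) via R1 from span(g,f), parent(f,i)
round 2: derive span(g,j) via R1 from span(g,c), parent(c,j)
round 2: derive span(h,b) via R1 from span(h,a), parent(a,b)
round 2: derive span(i,b) via R1 from span(i,a), parent(a,b)
round 2: derive span(j,e) via R1 from span(j,c), parent(c,e)
round 2: derive span(j,j) via R1 from span(j,c), parent(c,j)
round 2: derive anc(a) via R3 from span(a,c), span(c,e)
round 2: derive anc(c) via R3 from span(c,e), span(e,e)
round 2: derive anc(e) via R3 from span(e,e), span(e,e)
round 2: derive anc(f) via R3 from span(f,a), span(a,b)
round 2: derive anc(g) via R3 from span(g,c), span(c,e)
round 2: derive anc(h) via R3 from span(h,a), span(a,b)
round 2: derive anc(i) via R3 from span(i,a), span(a,b)
round 2: derive anc(j) via R3 from span(j,a), span(a,b)
round 3: derive span(a,a) via R1 from span(a,j), parent(j,a)
round 3: derive span(e,b) via R1 from span(e,a), parent(a,b)
round 3: derive span(g,a) via R1 from span(g,i), parent(i,a)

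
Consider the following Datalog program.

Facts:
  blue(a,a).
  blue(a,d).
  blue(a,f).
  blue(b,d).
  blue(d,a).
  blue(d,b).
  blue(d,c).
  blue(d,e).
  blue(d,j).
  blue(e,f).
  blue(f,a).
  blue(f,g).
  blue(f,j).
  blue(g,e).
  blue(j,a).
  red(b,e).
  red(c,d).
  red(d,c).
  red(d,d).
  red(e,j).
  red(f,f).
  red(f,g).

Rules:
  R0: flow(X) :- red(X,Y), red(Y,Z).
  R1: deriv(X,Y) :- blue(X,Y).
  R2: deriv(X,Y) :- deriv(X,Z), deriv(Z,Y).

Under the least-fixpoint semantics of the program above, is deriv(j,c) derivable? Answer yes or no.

round 1: derive deriv(a,a) via R1 from blue(a,a)
round 1: derive deriv(a,d) via R1 from blue(a,d)
round 1: derive deriv(a,f) via R1 from blue(a,f)
round 1: derive deriv(b,d) via R1 from blue(b,d)
round 1: derive deriv(d,a) via R1 from blue(d,a)
round 1: derive deriv(d,b) via R1 from blue(d,b)
round 1: derive deriv(d,c) via R1 from blue(d,c)
round 1: derive deriv(d,e) via R1 from blue(d,e)
round 1: derive deriv(d,j) via R1 from blue(d,j)
round 1: derive deriv(e,f) via R1 from blue(e,f)
round 1: derive deriv(f,a) via R1 from blue(f,a)
round 1: derive deriv(f,g) via R1 from blue(f,g)
round 1: derive deriv(f,j) via R1 from blue(f,j)
round 1: derive deriv(g,e) via R1 from blue(g,e)
round 1: derive deriv(j,a) via R1 from blue(j,a)
round 2: derive deriv(a,b) via R2 from deriv(a,d), deriv(d,b)
round 2: derive deriv(a,c) via R2 from deriv(a,d), deriv(d,c)
round 2: derive deriv(a,e) via R2 from deriv(a,d), deriv(d,e)
round 2: derive deriv(a,g) via R2 from deriv(a,f), deriv(f,g)
round 2: derive deriv(a,j) via R2 from deriv(a,d), deriv(d,j)
round 2: derive deriv(b,a) via R2 from deriv(b,d), deriv(d,a)
round 2: derive deriv(b,b) via R2 from deriv(b,d), deriv(d,b)
round 2: derive deriv(b,c) via R2 from deriv(b,d), deriv(d,c)
round 2: derive deriv(b,e) via R2 from deriv(b,d), deriv(d,e)
round 2: derive deriv(b,j) via R2 from deriv(b,d), deriv(d,j)
round 2: derive deriv(d,d) via R2 from deriv(d,a), deriv(a,d)
round 2: derive deriv(d,f) via R2 from deriv(d,a), deriv(a,f)
round 2: derive deriv(e,a) via R2 from deriv(e,f), deriv(f,a)
round 2: derive deriv(e,g) via R2 from deriv(e,f), deriv(f,g)
round 2: derive deriv(e,j) via R2 from deriv(e,f), deriv(f,j)
round 2: derive deriv(f,d) via R2 from deriv(f,a), deriv(a,d)
round 2: derive deriv(f,e) via R2 from deriv(f,g), deriv(g,e)
round 2: derive deriv(f,f) via R2 from deriv(f,a), deriv(a,f)
round 2: derive deriv(g,f) via R2 from deriv(g,e), deriv(e,f)
round 2: derive deriv(j,d) via R2 from deriv(j,a), deriv(a,d)
round 2: derive deriv(j,f) via R2 from deriv(j,a), deriv(a,f)
round 3: derive deriv(b,f) via R2 from deriv(b,a), deriv(a,f)
round 3: derive deriv(b,g) via R2 from deriv(b,a), deriv(a,g)
round 3: derive deriv(d,g) via R2 from deriv(d,a), deriv(a,g)
round 3: derive deriv(e,b) via R2 from deriv(e,a), deriv(a,b)
round 3: derive deriv(e,c) via R2 from deriv(e,a), deriv(a,c)
round 3: derive deriv(e,d) via R2 from deriv(e,a), deriv(a,d)
round 3: derive deriv(e,e) via R2 from deriv(e,a), deriv(a,e)
round 3: derive deriv(f,b) via R2 from deriv(f,a), deriv(a,b)
round 3: derive deriv(f,c) via R2 from deriv(f,a), deriv(a,c)
round 3: derive deriv(g,a) via R2 from deriv(g,e), deriv(e,a)
round 3: derive deriv(g,d) via R2 from deriv(g,f), deriv(f,d)
round 3: derive deriv(g,g) via R2 from deriv(g,e), deriv(e,g)
round 3: derive deriv(g,j) via R2 from deriv(g,e), deriv(e,j)
round 3: derive deriv(j,b) via R2 from deriv(j,a), deriv(a,b)
round 3: derive deriv(j,c) via R2 from deriv(j,a), deriv(a,c)
round 3: derive deriv(j,e) via R2 from deriv(j,a), deriv(a,e)
round 3: derive deriv(j,g) via R2 from deriv(j,a), deriv(a,g)
round 3: derive deriv(j,j) via R2 from deriv(j,a), deriv(a,j)
round 4: derive deriv(g,b) via R2 from deriv(g,a), deriv(a,b)
round 4: derive deriv(g,c) via R2 from deriv(g,a), deriv(a,c)

yes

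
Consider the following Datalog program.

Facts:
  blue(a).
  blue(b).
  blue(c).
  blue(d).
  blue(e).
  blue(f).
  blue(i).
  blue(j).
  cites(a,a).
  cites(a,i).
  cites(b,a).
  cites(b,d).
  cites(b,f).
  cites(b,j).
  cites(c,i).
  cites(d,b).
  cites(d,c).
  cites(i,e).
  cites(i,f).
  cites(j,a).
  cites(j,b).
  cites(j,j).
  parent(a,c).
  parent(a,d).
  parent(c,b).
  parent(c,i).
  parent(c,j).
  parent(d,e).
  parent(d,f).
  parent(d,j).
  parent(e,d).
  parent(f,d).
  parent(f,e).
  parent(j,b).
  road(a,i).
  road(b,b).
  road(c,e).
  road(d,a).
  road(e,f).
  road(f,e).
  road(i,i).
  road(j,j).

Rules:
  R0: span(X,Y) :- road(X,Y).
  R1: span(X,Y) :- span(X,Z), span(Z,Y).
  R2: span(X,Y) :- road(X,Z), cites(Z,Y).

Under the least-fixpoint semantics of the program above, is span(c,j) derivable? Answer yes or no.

round 1: derive span(a,i) via R0 from road(a,i)
round 1: derive span(b,b) via R0 from road(b,b)
round 1: derive span(c,e) via R0 from road(c,e)
round 1: derive span(d,a) via R0 from road(d,a)
round 1: derive span(e,f) via R0 from road(e,f)
round 1: derive span(f,e) via R0 from road(f,e)
round 1: derive span(i,i) via R0 from road(i,i)
round 1: derive span(j,j) via R0 from road(j,j)
round 1: derive span(a,e) via R2 from road(a,i), cites(i,e)
round 1: derive span(a,f) via R2 from road(a,i), cites(i,f)
round 1: derive span(b,a) via R2 from road(b,b), cites(b,a)
round 1: derive span(b,d) via R2 from road(b,b), cites(b,d)
round 1: derive span(b,f) via R2 from road(b,b), cites(b,f)
round 1: derive span(b,j) via R2 from road(b,b), cites(b,j)
round 1: derive span(d,i) via R2 from road(d,a), cites(a,i)
round 1: derive span(i,e) via R2 from road(i,i), cites(i,e)
round 1: derive span(i,f) via R2 from road(i,i), cites(i,f)
round 1: derive span(j,a) via R2 from road(j,j), cites(j,a)
round 1: derive span(j,b) via R2 from road(j,j), cites(j,b)
round 2: derive span(b,e) via R1 from span(b,a), span(a,e)
round 2: derive span(b,i) via R1 from span(b,a), span(a,i)
round 2: derive span(c,f) via R1 from span(c,e), span(e,f)
round 2: derive span(d,e) via R1 from span(d,a), span(a,e)
round 2: derive span(d,f) via R1 from span(d,a), span(a,f)
round 2: derive span(e,e) via R1 from span(e,f), span(f,e)
round 2: derive span(f,f) via R1 from span(f,e), span(e,f)
round 2: derive span(j,d) via R1 from span(j,b), span(b,d)
round 2: derive span(j,e) via R1 from span(j,a), span(a,e)
round 2: derive span(j,f) via R1 from span(j,a), span(a,f)
round 2: derive span(j,i) via R1 from span(j,a), span(a,i)

no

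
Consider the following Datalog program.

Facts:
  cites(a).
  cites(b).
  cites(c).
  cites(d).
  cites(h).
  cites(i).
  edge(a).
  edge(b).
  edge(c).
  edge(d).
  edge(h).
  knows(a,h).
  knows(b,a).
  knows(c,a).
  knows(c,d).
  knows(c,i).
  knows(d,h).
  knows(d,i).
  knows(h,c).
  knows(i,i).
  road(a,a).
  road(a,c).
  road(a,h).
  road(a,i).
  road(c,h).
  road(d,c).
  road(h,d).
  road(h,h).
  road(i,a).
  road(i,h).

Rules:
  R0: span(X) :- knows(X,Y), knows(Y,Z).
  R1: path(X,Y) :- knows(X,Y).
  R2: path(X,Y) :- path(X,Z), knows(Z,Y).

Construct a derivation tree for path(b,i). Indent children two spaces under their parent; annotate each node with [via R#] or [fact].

round 1: derive path(a,h) via R1 from knows(a,h)
round 1: derive path(b,a) via R1 from knows(b,a)
round 1: derive path(c,a) via R1 from knows(c,a)
round 1: derive path(c,d) via R1 from knows(c,d)
round 1: derive path(c,i) via R1 from knows(c,i)
round 1: derive path(d,h) via R1 from knows(d,h)
round 1: derive path(d,i) via R1 from knows(d,i)
round 1: derive path(h,c) via R1 from knows(h,c)
round 1: derive path(i,i) via R1 from knows(i,i)
round 2: derive path(a,c) via R2 from path(a,h), knows(h,c)
round 2: derive path(b,h) via R2 from path(b,a), knows(a,h)
round 2: derive path(c,h) via R2 from path(c,a), knows(a,h)
round 2: derive path(d,c) via R2 from path(d,h), knows(h,c)
round 2: derive path(h,a) via R2 from path(h,c), knows(c,a)
round 2: derive path(h,d) via R2 from path(h,c), knows(c,d)
round 2: derive path(h,i) via R2 from path(h,c), knows(c,i)
round 3: derive path(a,a) via R2 from path(a,c), knows(c,a)
round 3: derive path(a,d) via R2 from path(a,c), knows(c,d)
round 3: derive path(a,i) via R2 from path(a,c), knows(c,i)
round 3: derive path(b,c) via R2 from path(b,h), knows(h,c)
round 3: derive path(c,c) via R2 from path(c,h), knows(h,c)
round 3: derive path(d,a) via R2 from path(d,c), knows(c,a)
round 3: derive path(d,d) via R2 from path(d,c), knows(c,d)
round 3: derive path(h,h) via R2 from path(h,a), knows(a,h)
round 4: derive path(b,d) via R2 from path(b,c), knows(c,d)
round 4: derive path(b,i) via R2 from path(b,c), knows(c,i)

path(b,i)  [via R2]
  path(b,c)  [via R2]
    path(b,h)  [via R2]
      path(b,a)  [via R1]
        knows(b,a)  [fact]
      knows(a,h)  [fact]
    knows(h,c)  [fact]
  knows(c,i)  [fact]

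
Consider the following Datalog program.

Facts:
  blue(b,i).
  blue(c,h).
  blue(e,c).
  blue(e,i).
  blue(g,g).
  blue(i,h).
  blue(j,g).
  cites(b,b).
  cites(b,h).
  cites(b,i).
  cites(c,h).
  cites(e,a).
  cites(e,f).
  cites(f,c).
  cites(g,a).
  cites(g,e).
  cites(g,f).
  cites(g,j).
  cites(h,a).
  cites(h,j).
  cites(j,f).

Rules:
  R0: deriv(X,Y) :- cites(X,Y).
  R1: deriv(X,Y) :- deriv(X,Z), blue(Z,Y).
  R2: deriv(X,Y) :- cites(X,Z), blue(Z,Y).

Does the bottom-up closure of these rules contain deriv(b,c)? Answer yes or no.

round 1: derive deriv(b,b) via R0 from cites(b,b)
round 1: derive deriv(b,h) via R0 from cites(b,h)
round 1: derive deriv(b,i) via R0 from cites(b,i)
round 1: derive deriv(c,h) via R0 from cites(c,h)
round 1: derive deriv(e,a) via R0 from cites(e,a)
round 1: derive deriv(e,f) via R0 from cites(e,f)
round 1: derive deriv(f,c) via R0 from cites(f,c)
round 1: derive deriv(g,a) via R0 from cites(g,a)
round 1: derive deriv(g,e) via R0 from cites(g,e)
round 1: derive deriv(g,f) via R0 from cites(g,f)
round 1: derive deriv(g,j) via R0 from cites(g,j)
round 1: derive deriv(h,a) via R0 from cites(h,a)
round 1: derive deriv(h,j) via R0 from cites(h,j)
round 1: derive deriv(j,f) via R0 from cites(j,f)
round 1: derive deriv(f,h) via R2 from cites(f,c), blue(c,h)
round 1: derive deriv(g,c) via R2 from cites(g,e), blue(e,c)
round 1: derive deriv(g,g) via R2 from cites(g,j), blue(j,g)
round 1: derive deriv(g,i) via R2 from cites(g,e), blue(e,i)
round 1: derive deriv(h,g) via R2 from cites(h,j), blue(j,g)
round 2: derive deriv(g,h) via R1 from deriv(g,c), blue(c,h)

no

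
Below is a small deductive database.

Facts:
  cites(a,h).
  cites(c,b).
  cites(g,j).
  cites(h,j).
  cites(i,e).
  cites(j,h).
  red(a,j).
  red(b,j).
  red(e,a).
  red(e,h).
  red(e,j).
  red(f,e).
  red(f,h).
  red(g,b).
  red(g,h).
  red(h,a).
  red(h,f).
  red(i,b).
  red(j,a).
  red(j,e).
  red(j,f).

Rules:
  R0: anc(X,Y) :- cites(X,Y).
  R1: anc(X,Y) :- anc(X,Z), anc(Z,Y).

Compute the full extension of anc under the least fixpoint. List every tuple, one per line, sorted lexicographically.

anc(a,h)
anc(a,j)
anc(c,b)
anc(g,h)
anc(g,j)
anc(h,h)
anc(h,j)
anc(i,e)
anc(j,h)
anc(j,j)

round 1: derive anc(a,h) via R0 from cites(a,h)
round 1: derive anc(c,b) via R0 from cites(c,b)
round 1: derive anc(g,j) via R0 from cites(g,j)
round 1: derive anc(h,j) via R0 from cites(h,j)
round 1: derive anc(i,e) via R0 from cites(i,e)
round 1: derive anc(j,h) via R0 from cites(j,h)
round 2: derive anc(a,j) via R1 from anc(a,h), anc(h,j)
round 2: derive anc(g,h) via R1 from anc(g,j), anc(j,h)
round 2: derive anc(h,h) via R1 from anc(h,j), anc(j,h)
round 2: derive anc(j,j) via R1 from anc(j,h), anc(h,j)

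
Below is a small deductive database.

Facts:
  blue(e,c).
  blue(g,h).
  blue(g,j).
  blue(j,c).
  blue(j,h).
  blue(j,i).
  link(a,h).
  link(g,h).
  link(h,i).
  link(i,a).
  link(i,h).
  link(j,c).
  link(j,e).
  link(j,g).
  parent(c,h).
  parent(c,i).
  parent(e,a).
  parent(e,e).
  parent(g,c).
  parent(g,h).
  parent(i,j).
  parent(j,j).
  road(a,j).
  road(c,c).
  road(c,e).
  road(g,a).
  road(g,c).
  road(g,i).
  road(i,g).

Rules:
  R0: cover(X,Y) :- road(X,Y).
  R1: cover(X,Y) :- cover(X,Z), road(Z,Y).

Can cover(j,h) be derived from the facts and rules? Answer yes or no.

round 1: derive cover(a,j) via R0 from road(a,j)
round 1: derive cover(c,c) via R0 from road(c,c)
round 1: derive cover(c,e) via R0 from road(c,e)
round 1: derive cover(g,a) via R0 from road(g,a)
round 1: derive cover(g,c) via R0 from road(g,c)
round 1: derive cover(g,i) via R0 from road(g,i)
round 1: derive cover(i,g) via R0 from road(i,g)
round 2: derive cover(g,e) via R1 from cover(g,c), road(c,e)
round 2: derive cover(g,g) via R1 from cover(g,i), road(i,g)
round 2: derive cover(g,j) via R1 from cover(g,a), road(a,j)
round 2: derive cover(i,a) via R1 from cover(i,g), road(g,a)
round 2: derive cover(i,c) via R1 from cover(i,g), road(g,c)
round 2: derive cover(i,i) via R1 from cover(i,g), road(g,i)
round 3: derive cover(i,e) via R1 from cover(i,c), road(c,e)
round 3: derive cover(i,j) via R1 from cover(i,a), road(a,j)

no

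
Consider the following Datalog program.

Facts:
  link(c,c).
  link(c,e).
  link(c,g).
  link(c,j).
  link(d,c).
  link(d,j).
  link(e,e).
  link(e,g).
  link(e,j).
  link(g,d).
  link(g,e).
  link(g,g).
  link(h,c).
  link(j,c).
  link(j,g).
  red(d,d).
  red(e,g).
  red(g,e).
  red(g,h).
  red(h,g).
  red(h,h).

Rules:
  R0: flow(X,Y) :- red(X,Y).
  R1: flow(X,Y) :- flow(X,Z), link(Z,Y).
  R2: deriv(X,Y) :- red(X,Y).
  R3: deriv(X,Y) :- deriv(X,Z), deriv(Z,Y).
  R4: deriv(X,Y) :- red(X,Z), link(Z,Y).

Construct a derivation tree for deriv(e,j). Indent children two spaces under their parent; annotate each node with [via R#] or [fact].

deriv(e,j)  [via R3]
  deriv(e,d)  [via R4]
    red(e,g)  [fact]
    link(g,d)  [fact]
  deriv(d,j)  [via R4]
    red(d,d)  [fact]
    link(d,j)  [fact]

round 1: derive deriv(d,d) via R2 from red(d,d)
round 1: derive deriv(e,g) via R2 from red(e,g)
round 1: derive deriv(g,e) via R2 from red(g,e)
round 1: derive deriv(g,h) via R2 from red(g,h)
round 1: derive deriv(h,g) via R2 from red(h,g)
round 1: derive deriv(h,h) via R2 from red(h,h)
round 1: derive deriv(d,c) via R4 from red(d,d), link(d,c)
round 1: derive deriv(d,j) via R4 from red(d,d), link(d,j)
round 1: derive deriv(e,d) via R4 from red(e,g), link(g,d)
round 1: derive deriv(e,e) via R4 from red(e,g), link(g,e)
round 1: derive deriv(g,c) via R4 from red(g,h), link(h,c)
round 1: derive deriv(g,g) via R4 from red(g,e), link(e,g)
round 1: derive deriv(g,j) via R4 from red(g,e), link(e,j)
round 1: derive deriv(h,c) via R4 from red(h,h), link(h,c)
round 1: derive deriv(h,d) via R4 from red(h,g), link(g,d)
round 1: derive deriv(h,e) via R4 from red(h,g), link(g,e)
round 2: derive deriv(e,c) via R3 from deriv(e,d), deriv(d,c)
round 2: derive deriv(e,h) via R3 from deriv(e,g), deriv(g,h)
round 2: derive deriv(e,j) via R3 from deriv(e,d), deriv(d,j)
round 2: derive deriv(g,d) via R3 from deriv(g,e), deriv(e,d)
round 2: derive deriv(h,j) via R3 from deriv(h,d), deriv(d,j)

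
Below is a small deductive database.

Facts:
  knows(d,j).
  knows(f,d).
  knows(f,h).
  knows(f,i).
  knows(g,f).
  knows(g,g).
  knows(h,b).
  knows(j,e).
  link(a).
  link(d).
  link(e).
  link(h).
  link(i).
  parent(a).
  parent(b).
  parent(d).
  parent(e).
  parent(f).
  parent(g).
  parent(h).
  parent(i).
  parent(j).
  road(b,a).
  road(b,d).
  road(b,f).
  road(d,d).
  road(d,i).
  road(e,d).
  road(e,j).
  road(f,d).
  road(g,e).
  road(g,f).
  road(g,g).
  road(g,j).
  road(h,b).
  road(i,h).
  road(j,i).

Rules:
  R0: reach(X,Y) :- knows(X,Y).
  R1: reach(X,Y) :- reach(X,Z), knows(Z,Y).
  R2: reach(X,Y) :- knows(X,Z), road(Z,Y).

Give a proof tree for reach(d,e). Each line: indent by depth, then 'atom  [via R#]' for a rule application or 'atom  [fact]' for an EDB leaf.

reach(d,e)  [via R1]
  reach(d,j)  [via R0]
    knows(d,j)  [fact]
  knows(j,e)  [fact]

round 1: derive reach(d,j) via R0 from knows(d,j)
round 1: derive reach(f,d) via R0 from knows(f,d)
round 1: derive reach(f,h) via R0 from knows(f,h)
round 1: derive reach(f,i) via R0 from knows(f,i)
round 1: derive reach(g,f) via R0 from knows(g,f)
round 1: derive reach(g,g) via R0 from knows(g,g)
round 1: derive reach(h,b) via R0 from knows(h,b)
round 1: derive reach(j,e) via R0 from knows(j,e)
round 1: derive reach(d,i) via R2 from knows(d,j), road(j,i)
round 1: derive reach(f,b) via R2 from knows(f,h), road(h,b)
round 1: derive reach(g,d) via R2 from knows(g,f), road(f,d)
round 1: derive reach(g,e) via R2 from knows(g,g), road(g,e)
round 1: derive reach(g,j) via R2 from knows(g,g), road(g,j)
round 1: derive reach(h,a) via R2 from knows(h,b), road(b,a)
round 1: derive reach(h,d) via R2 from knows(h,b), road(b,d)
round 1: derive reach(h,f) via R2 from knows(h,b), road(b,f)
round 1: derive reach(j,d) via R2 from knows(j,e), road(e,d)
round 1: derive reach(j,j) via R2 from knows(j,e), road(e,j)
round 2: derive reach(d,e) via R1 from reach(d,j), knows(j,e)
round 2: derive reach(f,j) via R1 from reach(f,d), knows(d,j)
round 2: derive reach(g,h) via R1 from reach(g,f), knows(f,h)
round 2: derive reach(g,i) via R1 from reach(g,f), knows(f,i)
round 2: derive reach(h,h) via R1 from reach(h,f), knows(f,h)
round 2: derive reach(h,i) via R1 from reach(h,f), knows(f,i)
round 2: derive reach(h,j) via R1 from reach(h,d), knows(d,j)
round 3: derive reach(f,e) via R1 from reach(f,j), knows(j,e)
round 3: derive reach(g,b) via R1 from reach(g,h), knows(h,b)
round 3: derive reach(h,e) via R1 from reach(h,j), knows(j,e)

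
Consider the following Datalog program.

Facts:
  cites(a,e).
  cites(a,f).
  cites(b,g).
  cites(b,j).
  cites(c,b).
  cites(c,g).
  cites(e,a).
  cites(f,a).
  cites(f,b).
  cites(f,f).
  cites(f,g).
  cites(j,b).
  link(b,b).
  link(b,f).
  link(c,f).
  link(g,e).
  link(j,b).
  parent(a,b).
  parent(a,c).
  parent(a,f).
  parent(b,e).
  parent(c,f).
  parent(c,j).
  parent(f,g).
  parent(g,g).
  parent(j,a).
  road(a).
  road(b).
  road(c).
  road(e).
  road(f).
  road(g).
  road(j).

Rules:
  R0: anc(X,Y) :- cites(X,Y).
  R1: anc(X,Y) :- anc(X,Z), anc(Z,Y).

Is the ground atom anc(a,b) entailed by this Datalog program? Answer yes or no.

yes

round 1: derive anc(a,e) via R0 from cites(a,e)
round 1: derive anc(a,f) via R0 from cites(a,f)
round 1: derive anc(b,g) via R0 from cites(b,g)
round 1: derive anc(b,j) via R0 from cites(b,j)
round 1: derive anc(c,b) via R0 from cites(c,b)
round 1: derive anc(c,g) via R0 from cites(c,g)
round 1: derive anc(e,a) via R0 from cites(e,a)
round 1: derive anc(f,a) via R0 from cites(f,a)
round 1: derive anc(f,b) via R0 from cites(f,b)
round 1: derive anc(f,f) via R0 from cites(f,f)
round 1: derive anc(f,g) via R0 from cites(f,g)
round 1: derive anc(j,b) via R0 from cites(j,b)
round 2: derive anc(a,a) via R1 from anc(a,e), anc(e,a)
round 2: derive anc(a,b) via R1 from anc(a,f), anc(f,b)
round 2: derive anc(a,g) via R1 from anc(a,f), anc(f,g)
round 2: derive anc(b,b) via R1 from anc(b,j), anc(j,b)
round 2: derive anc(c,j) via R1 from anc(c,b), anc(b,j)
round 2: derive anc(e,e) via R1 from anc(e,a), anc(a,e)
round 2: derive anc(e,f) via R1 from anc(e,a), anc(a,f)
round 2: derive anc(f,e) via R1 from anc(f,a), anc(a,e)
round 2: derive anc(f,j) via R1 from anc(f,b), anc(b,j)
round 2: derive anc(j,g) via R1 from anc(j,b), anc(b,g)
round 2: derive anc(j,j) via R1 from anc(j,b), anc(b,j)
round 3: derive anc(a,j) via R1 from anc(a,b), anc(b,j)
round 3: derive anc(e,b) via R1 from anc(e,a), anc(a,b)
round 3: derive anc(e,g) via R1 from anc(e,a), anc(a,g)
round 3: derive anc(e,j) via R1 from anc(e,f), anc(f,j)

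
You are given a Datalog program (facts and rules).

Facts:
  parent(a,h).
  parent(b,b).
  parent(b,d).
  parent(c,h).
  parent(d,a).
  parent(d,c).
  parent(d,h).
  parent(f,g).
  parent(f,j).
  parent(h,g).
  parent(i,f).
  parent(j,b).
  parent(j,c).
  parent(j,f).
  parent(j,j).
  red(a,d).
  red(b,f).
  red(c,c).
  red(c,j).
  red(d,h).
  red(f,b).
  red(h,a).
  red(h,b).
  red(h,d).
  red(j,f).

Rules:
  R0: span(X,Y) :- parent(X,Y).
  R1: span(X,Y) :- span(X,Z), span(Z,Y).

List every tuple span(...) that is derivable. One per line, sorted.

round 1: derive span(a,h) via R0 from parent(a,h)
round 1: derive span(b,b) via R0 from parent(b,b)
round 1: derive span(b,d) via R0 from parent(b,d)
round 1: derive span(c,h) via R0 from parent(c,h)
round 1: derive span(d,a) via R0 from parent(d,a)
round 1: derive span(d,c) via R0 from parent(d,c)
round 1: derive span(d,h) via R0 from parent(d,h)
round 1: derive span(f,g) via R0 from parent(f,g)
round 1: derive span(f,j) via R0 from parent(f,j)
round 1: derive span(h,g) via R0 from parent(h,g)
round 1: derive span(i,f) via R0 from parent(i,f)
round 1: derive span(j,b) via R0 from parent(j,b)
round 1: derive span(j,c) via R0 from parent(j,c)
round 1: derive span(j,f) via R0 from parent(j,f)
round 1: derive span(j,j) via R0 from parent(j,j)
round 2: derive span(a,g) via R1 from span(a,h), span(h,g)
round 2: derive span(b,a) via R1 from span(b,d), span(d,a)
round 2: derive span(b,c) via R1 from span(b,d), span(d,c)
round 2: derive span(b,h) via R1 from span(b,d), span(d,h)
round 2: derive span(c,g) via R1 from span(c,h), span(h,g)
round 2: derive span(d,g) via R1 from span(d,h), span(h,g)
round 2: derive span(f,b) via R1 from span(f,j), span(j,b)
round 2: derive span(f,c) via R1 from span(f,j), span(j,c)
round 2: derive span(f,f) via R1 from span(f,j), span(j,f)
round 2: derive span(i,g) via R1 from span(i,f), span(f,g)
round 2: derive span(i,j) via R1 from span(i,f), span(f,j)
round 2: derive span(j,d) via R1 from span(j,b), span(b,d)
round 2: derive span(j,g) via R1 from span(j,f), span(f,g)
round 2: derive span(j,h) via R1 from span(j,c), span(c,h)
round 3: derive span(b,g) via R1 from span(b,a), span(a,g)
round 3: derive span(f,a) via R1 from span(f,b), span(b,a)
round 3: derive span(f,d) via R1 from span(f,b), span(b,d)
round 3: derive span(f,h) via R1 from span(f,b), span(b,h)
round 3: derive span(i,b) via R1 from span(i,f), span(f,b)
round 3: derive span(i,c) via R1 from span(i,f), span(f,c)
round 3: derive span(i,d) via R1 from span(i,j), span(j,d)
round 3: derive span(i,h) via R1 from span(i,j), span(j,h)
round 3: derive span(j,a) via R1 from span(j,b), span(b,a)
round 4: derive span(i,a) via R1 from span(i,b), span(b,a)

span(a,g)
span(a,h)
span(b,a)
span(b,b)
span(b,c)
span(b,d)
span(b,g)
span(b,h)
span(c,g)
span(c,h)
span(d,a)
span(d,c)
span(d,g)
span(d,h)
span(f,a)
span(f,b)
span(f,c)
span(f,d)
span(f,f)
span(f,g)
span(f,h)
span(f,j)
span(h,g)
span(i,a)
span(i,b)
span(i,c)
span(i,d)
span(i,f)
span(i,g)
span(i,h)
span(i,j)
span(j,a)
span(j,b)
span(j,c)
span(j,d)
span(j,f)
span(j,g)
span(j,h)
span(j,j)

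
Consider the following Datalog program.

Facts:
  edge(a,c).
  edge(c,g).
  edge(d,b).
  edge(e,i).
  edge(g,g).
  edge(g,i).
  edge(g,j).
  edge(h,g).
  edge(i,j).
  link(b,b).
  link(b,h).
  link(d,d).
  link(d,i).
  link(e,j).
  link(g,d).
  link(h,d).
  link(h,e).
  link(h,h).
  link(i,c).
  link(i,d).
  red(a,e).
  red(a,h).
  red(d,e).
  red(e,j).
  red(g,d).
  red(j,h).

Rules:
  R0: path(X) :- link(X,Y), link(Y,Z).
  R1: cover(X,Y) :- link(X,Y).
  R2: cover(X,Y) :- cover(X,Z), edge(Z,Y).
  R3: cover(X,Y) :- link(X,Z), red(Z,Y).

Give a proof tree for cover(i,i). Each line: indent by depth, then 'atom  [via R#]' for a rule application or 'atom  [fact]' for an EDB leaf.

round 1: derive cover(b,b) via R1 from link(b,b)
round 1: derive cover(b,h) via R1 from link(b,h)
round 1: derive cover(d,d) via R1 from link(d,d)
round 1: derive cover(d,i) via R1 from link(d,i)
round 1: derive cover(e,j) via R1 from link(e,j)
round 1: derive cover(g,d) via R1 from link(g,d)
round 1: derive cover(h,d) via R1 from link(h,d)
round 1: derive cover(h,e) via R1 from link(h,e)
round 1: derive cover(h,h) via R1 from link(h,h)
round 1: derive cover(i,c) via R1 from link(i,c)
round 1: derive cover(i,d) via R1 from link(i,d)
round 1: derive cover(d,e) via R3 from link(d,d), red(d,e)
round 1: derive cover(e,h) via R3 from link(e,j), red(j,h)
round 1: derive cover(g,e) via R3 from link(g,d), red(d,e)
round 1: derive cover(h,j) via R3 from link(h,e), red(e,j)
round 1: derive cover(i,e) via R3 from link(i,d), red(d,e)
round 2: derive cover(b,g) via R2 from cover(b,h), edge(h,g)
round 2: derive cover(d,b) via R2 from cover(d,d), edge(d,b)
round 2: derive cover(d,j) via R2 from cover(d,i), edge(i,j)
round 2: derive cover(e,g) via R2 from cover(e,h), edge(h,g)
round 2: derive cover(g,b) via R2 from cover(g,d), edge(d,b)
round 2: derive cover(g,i) via R2 from cover(g,e), edge(e,i)
round 2: derive cover(h,b) via R2 from cover(h,d), edge(d,b)
round 2: derive cover(h,g) via R2 from cover(h,h), edge(h,g)
round 2: derive cover(h,i) via R2 from cover(h,e), edge(e,i)
round 2: derive cover(i,b) via R2 from cover(i,d), edge(d,b)
round 2: derive cover(i,g) via R2 from cover(i,c), edge(c,g)
round 2: derive cover(i,i) via R2 from cover(i,e), edge(e,i)
round 3: derive cover(b,i) via R2 from cover(b,g), edge(g,i)
round 3: derive cover(b,j) via R2 from cover(b,g), edge(g,j)
round 3: derive cover(e,i) via R2 from cover(e,g), edge(g,i)
round 3: derive cover(g,j) via R2 from cover(g,i), edge(i,j)
round 3: derive cover(i,j) via R2 from cover(i,g), edge(g,j)

cover(i,i)  [via R2]
  cover(i,e)  [via R3]
    link(i,d)  [fact]
    red(d,e)  [fact]
  edge(e,i)  [fact]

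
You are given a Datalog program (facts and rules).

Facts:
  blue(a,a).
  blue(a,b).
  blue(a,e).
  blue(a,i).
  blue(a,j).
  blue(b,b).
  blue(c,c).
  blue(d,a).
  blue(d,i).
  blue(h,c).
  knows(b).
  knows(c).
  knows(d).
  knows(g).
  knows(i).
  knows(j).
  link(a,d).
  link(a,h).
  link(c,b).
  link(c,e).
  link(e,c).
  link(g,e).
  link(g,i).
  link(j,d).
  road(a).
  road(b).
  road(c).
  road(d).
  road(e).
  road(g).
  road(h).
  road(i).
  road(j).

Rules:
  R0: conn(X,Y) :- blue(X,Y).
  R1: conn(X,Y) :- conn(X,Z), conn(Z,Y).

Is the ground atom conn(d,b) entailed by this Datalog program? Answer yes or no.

yes

round 1: derive conn(a,a) via R0 from blue(a,a)
round 1: derive conn(a,b) via R0 from blue(a,b)
round 1: derive conn(a,e) via R0 from blue(a,e)
round 1: derive conn(a,i) via R0 from blue(a,i)
round 1: derive conn(a,j) via R0 from blue(a,j)
round 1: derive conn(b,b) via R0 from blue(b,b)
round 1: derive conn(c,c) via R0 from blue(c,c)
round 1: derive conn(d,a) via R0 from blue(d,a)
round 1: derive conn(d,i) via R0 from blue(d,i)
round 1: derive conn(h,c) via R0 from blue(h,c)
round 2: derive conn(d,b) via R1 from conn(d,a), conn(a,b)
round 2: derive conn(d,e) via R1 from conn(d,a), conn(a,e)
round 2: derive conn(d,j) via R1 from conn(d,a), conn(a,j)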